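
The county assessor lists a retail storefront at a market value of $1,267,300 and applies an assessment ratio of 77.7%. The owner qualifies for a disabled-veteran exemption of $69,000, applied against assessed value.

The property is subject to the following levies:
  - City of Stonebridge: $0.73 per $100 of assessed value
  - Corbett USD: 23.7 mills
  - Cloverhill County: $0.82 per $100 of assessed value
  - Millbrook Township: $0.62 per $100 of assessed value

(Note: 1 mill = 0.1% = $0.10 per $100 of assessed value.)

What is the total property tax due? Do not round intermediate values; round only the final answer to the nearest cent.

$41,572.42

Assessed value = $1,267,300 × 0.777 = $984,692.1
Taxable value = $984,692.1 − $69,000 = $915,692.1
City of Stonebridge: $915,692.1 × 0.0073 = $6,684.55233
Corbett USD: $915,692.1 × 0.0237 = $21,701.90277
Cloverhill County: $915,692.1 × 0.0082 = $7,508.67522
Millbrook Township: $915,692.1 × 0.0062 = $5,677.29102
Total = $41,572.42134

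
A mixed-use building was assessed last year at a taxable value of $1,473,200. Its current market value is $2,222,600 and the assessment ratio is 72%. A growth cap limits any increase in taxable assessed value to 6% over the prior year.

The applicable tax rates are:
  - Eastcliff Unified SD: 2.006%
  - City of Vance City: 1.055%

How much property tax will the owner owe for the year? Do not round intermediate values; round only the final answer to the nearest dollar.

Uncapped assessed value = $2,222,600 × 0.72 = $1,600,272
Cap limit = $1,473,200 × 1.06 = $1,561,592
Taxable assessed value = min($1,600,272, $1,561,592) = $1,561,592 (cap binds)
Eastcliff Unified SD: $1,561,592 × 0.02006 = $31,325.53552
City of Vance City: $1,561,592 × 0.01055 = $16,474.7956
Total = $47,800.33112

$47,800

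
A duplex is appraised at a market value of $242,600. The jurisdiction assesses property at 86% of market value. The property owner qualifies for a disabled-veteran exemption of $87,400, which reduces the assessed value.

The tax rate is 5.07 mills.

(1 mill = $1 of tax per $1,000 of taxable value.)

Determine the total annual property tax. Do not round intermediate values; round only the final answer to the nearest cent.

Assessed value = $242,600 × 0.86 = $208,636
Taxable value = $208,636 − $87,400 = $121,236
Tax = $121,236 × 0.00507 = $614.66652

$614.67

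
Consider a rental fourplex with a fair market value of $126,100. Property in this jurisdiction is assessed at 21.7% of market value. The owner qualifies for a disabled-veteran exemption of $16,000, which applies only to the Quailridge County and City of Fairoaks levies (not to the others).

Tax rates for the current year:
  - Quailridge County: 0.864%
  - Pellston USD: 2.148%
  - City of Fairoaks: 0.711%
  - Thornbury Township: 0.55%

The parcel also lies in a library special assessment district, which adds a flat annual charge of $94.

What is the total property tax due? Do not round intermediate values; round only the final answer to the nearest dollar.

Assessed value = $126,100 × 0.217 = $27,363.7
Quailridge County: ($27,363.7 − $16,000) × 0.00864 = $11,363.7 × 0.00864 = $98.182368
Pellston USD: $27,363.7 × 0.02148 = $587.772276
City of Fairoaks: ($27,363.7 − $16,000) × 0.00711 = $11,363.7 × 0.00711 = $80.795907
Thornbury Township: $27,363.7 × 0.0055 = $150.50035
Levies subtotal = $917.250901
Total = $917.250901 + $94 = $1,011.250901

$1,011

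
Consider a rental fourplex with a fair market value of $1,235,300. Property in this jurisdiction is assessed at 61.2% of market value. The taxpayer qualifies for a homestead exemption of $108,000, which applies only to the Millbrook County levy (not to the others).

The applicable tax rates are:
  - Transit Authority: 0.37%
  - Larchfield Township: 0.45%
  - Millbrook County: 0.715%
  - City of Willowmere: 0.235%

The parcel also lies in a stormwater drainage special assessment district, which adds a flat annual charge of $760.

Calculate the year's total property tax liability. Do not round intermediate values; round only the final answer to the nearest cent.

Assessed value = $1,235,300 × 0.612 = $756,003.6
Transit Authority: $756,003.6 × 0.0037 = $2,797.21332
Larchfield Township: $756,003.6 × 0.0045 = $3,402.0162
Millbrook County: ($756,003.6 − $108,000) × 0.00715 = $648,003.6 × 0.00715 = $4,633.22574
City of Willowmere: $756,003.6 × 0.00235 = $1,776.60846
Levies subtotal = $12,609.06372
Total = $12,609.06372 + $760 = $13,369.06372

$13,369.06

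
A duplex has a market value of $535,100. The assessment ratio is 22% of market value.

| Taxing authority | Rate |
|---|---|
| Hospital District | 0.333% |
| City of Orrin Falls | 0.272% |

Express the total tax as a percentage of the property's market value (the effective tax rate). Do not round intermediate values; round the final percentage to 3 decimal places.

Assessed value = $535,100 × 0.22 = $117,722
Hospital District: $117,722 × 0.00333 = $392.01426
City of Orrin Falls: $117,722 × 0.00272 = $320.20384
Total tax = $712.2181
Effective rate = $712.2181 ÷ $535,100 = 0.133% of market value

0.133%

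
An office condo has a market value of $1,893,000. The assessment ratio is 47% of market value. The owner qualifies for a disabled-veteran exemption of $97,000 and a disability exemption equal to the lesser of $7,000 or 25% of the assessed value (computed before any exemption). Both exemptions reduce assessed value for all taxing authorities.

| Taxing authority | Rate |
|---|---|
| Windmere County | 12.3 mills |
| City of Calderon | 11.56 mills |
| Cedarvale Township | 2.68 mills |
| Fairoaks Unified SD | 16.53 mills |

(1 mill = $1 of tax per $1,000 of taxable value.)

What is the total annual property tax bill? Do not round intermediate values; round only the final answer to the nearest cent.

$33,840.53

Assessed value = $1,893,000 × 0.47 = $889,710
Disability exemption = min($7,000, 25% × $889,710) = min($7,000, $222,427.5) = $7,000 (dollar cap binds)
Taxable value = $889,710 − $97,000 − $7,000 = $785,710
Windmere County: $785,710 × 0.0123 = $9,664.233
City of Calderon: $785,710 × 0.01156 = $9,082.8076
Cedarvale Township: $785,710 × 0.00268 = $2,105.7028
Fairoaks Unified SD: $785,710 × 0.01653 = $12,987.7863
Total = $33,840.5297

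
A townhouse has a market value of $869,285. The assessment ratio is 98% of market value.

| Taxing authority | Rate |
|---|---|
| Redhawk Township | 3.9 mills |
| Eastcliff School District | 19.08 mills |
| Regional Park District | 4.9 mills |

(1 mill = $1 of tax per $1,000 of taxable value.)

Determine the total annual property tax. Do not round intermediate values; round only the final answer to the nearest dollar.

Assessed value = $869,285 × 0.98 = $851,899.3
Redhawk Township: $851,899.3 × 0.0039 = $3,322.40727
Eastcliff School District: $851,899.3 × 0.01908 = $16,254.238644
Regional Park District: $851,899.3 × 0.0049 = $4,174.30657
Total = $3,322.40727 + $16,254.238644 + $4,174.30657 = $23,750.952484

$23,751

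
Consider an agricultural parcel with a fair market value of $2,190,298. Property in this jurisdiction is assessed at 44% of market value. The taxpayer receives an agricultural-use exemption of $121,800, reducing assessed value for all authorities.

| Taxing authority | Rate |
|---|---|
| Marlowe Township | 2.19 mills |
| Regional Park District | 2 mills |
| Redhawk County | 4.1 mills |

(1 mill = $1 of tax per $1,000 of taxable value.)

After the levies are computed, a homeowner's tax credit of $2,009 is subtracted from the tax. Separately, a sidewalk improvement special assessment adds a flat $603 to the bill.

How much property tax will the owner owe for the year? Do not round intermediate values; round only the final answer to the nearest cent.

$5,573.61

Assessed value = $2,190,298 × 0.44 = $963,731.12
Taxable value = $963,731.12 − $121,800 = $841,931.12
Marlowe Township: $841,931.12 × 0.00219 = $1,843.8291528
Regional Park District: $841,931.12 × 0.002 = $1,683.86224
Redhawk County: $841,931.12 × 0.0041 = $3,451.917592
Levies subtotal = $6,979.6089848
After credit = $6,979.6089848 − $2,009 = $4,970.6089848
Total = $4,970.6089848 + $603 = $5,573.6089848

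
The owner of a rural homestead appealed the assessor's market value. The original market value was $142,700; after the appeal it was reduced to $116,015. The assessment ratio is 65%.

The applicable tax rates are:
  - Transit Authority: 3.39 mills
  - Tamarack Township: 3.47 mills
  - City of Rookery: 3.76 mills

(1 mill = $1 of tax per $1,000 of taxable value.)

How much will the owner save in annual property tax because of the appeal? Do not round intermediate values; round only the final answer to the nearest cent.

Old assessed value = $142,700 × 0.65 = $92,755
New assessed value = $116,015 × 0.65 = $75,409.75
Combined rate = 0.00339 + 0.00347 + 0.00376 = 0.01062
Old tax = $92,755 × 0.01062 = $985.0581
New tax = $75,409.75 × 0.01062 = $800.851545
Reduction = $985.0581 − $800.851545 = $184.206555

$184.21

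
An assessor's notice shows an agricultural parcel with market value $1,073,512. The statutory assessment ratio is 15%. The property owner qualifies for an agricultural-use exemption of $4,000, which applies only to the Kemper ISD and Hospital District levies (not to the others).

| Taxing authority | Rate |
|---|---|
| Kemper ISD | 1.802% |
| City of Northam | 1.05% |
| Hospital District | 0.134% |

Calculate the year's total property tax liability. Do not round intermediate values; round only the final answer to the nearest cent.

Assessed value = $1,073,512 × 0.15 = $161,026.8
Kemper ISD: ($161,026.8 − $4,000) × 0.01802 = $157,026.8 × 0.01802 = $2,829.622936
City of Northam: $161,026.8 × 0.0105 = $1,690.7814
Hospital District: ($161,026.8 − $4,000) × 0.00134 = $157,026.8 × 0.00134 = $210.415912
Total = $4,730.820248

$4,730.82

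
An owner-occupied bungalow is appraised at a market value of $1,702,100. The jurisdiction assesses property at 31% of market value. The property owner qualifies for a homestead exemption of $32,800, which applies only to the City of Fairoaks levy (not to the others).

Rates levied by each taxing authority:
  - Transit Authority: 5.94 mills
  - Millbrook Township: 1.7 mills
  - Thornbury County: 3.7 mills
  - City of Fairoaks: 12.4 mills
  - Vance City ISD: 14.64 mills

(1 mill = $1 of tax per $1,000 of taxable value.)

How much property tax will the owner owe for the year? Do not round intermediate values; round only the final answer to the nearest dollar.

Assessed value = $1,702,100 × 0.31 = $527,651
Transit Authority: $527,651 × 0.00594 = $3,134.24694
Millbrook Township: $527,651 × 0.0017 = $897.0067
Thornbury County: $527,651 × 0.0037 = $1,952.3087
City of Fairoaks: ($527,651 − $32,800) × 0.0124 = $494,851 × 0.0124 = $6,136.1524
Vance City ISD: $527,651 × 0.01464 = $7,724.81064
Total = $19,844.52538

$19,845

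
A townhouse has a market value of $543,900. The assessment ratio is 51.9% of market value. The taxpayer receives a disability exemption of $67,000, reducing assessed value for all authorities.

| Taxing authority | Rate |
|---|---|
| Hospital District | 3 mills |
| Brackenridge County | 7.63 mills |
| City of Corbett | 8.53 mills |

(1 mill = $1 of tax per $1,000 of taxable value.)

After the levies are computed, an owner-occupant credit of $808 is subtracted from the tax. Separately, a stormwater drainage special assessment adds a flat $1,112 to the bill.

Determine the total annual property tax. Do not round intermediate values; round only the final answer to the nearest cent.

Assessed value = $543,900 × 0.519 = $282,284.1
Taxable value = $282,284.1 − $67,000 = $215,284.1
Hospital District: $215,284.1 × 0.003 = $645.8523
Brackenridge County: $215,284.1 × 0.00763 = $1,642.617683
City of Corbett: $215,284.1 × 0.00853 = $1,836.373373
Levies subtotal = $4,124.843356
After credit = $4,124.843356 − $808 = $3,316.843356
Total = $3,316.843356 + $1,112 = $4,428.843356

$4,428.84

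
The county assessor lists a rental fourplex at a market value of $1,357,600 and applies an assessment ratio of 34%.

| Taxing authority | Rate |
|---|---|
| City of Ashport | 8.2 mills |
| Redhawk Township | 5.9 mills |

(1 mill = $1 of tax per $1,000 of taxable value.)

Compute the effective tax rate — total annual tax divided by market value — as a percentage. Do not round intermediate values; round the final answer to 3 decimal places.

Assessed value = $1,357,600 × 0.34 = $461,584
City of Ashport: $461,584 × 0.0082 = $3,784.9888
Redhawk Township: $461,584 × 0.0059 = $2,723.3456
Total tax = $6,508.3344
Effective rate = $6,508.3344 ÷ $1,357,600 = 0.479% of market value

0.479%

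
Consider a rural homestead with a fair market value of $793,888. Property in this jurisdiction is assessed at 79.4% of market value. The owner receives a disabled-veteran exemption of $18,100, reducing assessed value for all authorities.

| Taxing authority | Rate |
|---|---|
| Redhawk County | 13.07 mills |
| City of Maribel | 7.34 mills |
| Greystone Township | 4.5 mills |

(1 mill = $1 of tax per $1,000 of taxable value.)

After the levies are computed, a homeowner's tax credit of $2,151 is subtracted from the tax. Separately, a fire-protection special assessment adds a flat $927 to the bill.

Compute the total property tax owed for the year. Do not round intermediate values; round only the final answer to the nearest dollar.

Assessed value = $793,888 × 0.794 = $630,347.072
Taxable value = $630,347.072 − $18,100 = $612,247.072
Redhawk County: $612,247.072 × 0.01307 = $8,002.06923104
City of Maribel: $612,247.072 × 0.00734 = $4,493.89350848
Greystone Township: $612,247.072 × 0.0045 = $2,755.111824
Levies subtotal = $15,251.07456352
After credit = $15,251.07456352 − $2,151 = $13,100.07456352
Total = $13,100.07456352 + $927 = $14,027.07456352

$14,027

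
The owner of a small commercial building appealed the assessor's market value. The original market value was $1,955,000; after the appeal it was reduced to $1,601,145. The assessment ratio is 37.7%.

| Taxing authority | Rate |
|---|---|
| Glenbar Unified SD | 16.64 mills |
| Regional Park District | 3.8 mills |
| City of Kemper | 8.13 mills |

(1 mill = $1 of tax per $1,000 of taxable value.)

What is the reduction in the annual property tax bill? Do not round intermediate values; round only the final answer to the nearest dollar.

$3,811

Old assessed value = $1,955,000 × 0.377 = $737,035
New assessed value = $1,601,145 × 0.377 = $603,631.665
Combined rate = 0.01664 + 0.0038 + 0.00813 = 0.02857
Old tax = $737,035 × 0.02857 = $21,057.08995
New tax = $603,631.665 × 0.02857 = $17,245.75666905
Reduction = $21,057.08995 − $17,245.75666905 = $3,811.33328095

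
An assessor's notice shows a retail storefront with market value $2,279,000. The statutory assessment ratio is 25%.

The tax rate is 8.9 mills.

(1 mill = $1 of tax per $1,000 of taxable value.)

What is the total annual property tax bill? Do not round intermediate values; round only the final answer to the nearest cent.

$5,070.78

Assessed value = $2,279,000 × 0.25 = $569,750
Tax = $569,750 × 0.0089 = $5,070.775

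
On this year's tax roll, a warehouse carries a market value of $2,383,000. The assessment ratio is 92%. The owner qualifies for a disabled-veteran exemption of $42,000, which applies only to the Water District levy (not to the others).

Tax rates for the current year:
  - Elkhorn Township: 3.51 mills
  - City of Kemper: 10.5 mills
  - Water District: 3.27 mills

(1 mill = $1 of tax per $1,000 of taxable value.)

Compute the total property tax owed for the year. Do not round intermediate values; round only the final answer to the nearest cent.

Assessed value = $2,383,000 × 0.92 = $2,192,360
Elkhorn Township: $2,192,360 × 0.00351 = $7,695.1836
City of Kemper: $2,192,360 × 0.0105 = $23,019.78
Water District: ($2,192,360 − $42,000) × 0.00327 = $2,150,360 × 0.00327 = $7,031.6772
Total = $37,746.6408

$37,746.64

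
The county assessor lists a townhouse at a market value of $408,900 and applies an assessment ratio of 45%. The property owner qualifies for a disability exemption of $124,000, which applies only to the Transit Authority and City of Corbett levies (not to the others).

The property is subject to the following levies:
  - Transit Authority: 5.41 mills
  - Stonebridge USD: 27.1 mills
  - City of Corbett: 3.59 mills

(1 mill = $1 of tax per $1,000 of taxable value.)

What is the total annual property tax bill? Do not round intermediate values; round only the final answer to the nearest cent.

$5,526.58

Assessed value = $408,900 × 0.45 = $184,005
Transit Authority: ($184,005 − $124,000) × 0.00541 = $60,005 × 0.00541 = $324.62705
Stonebridge USD: $184,005 × 0.0271 = $4,986.5355
City of Corbett: ($184,005 − $124,000) × 0.00359 = $60,005 × 0.00359 = $215.41795
Total = $5,526.5805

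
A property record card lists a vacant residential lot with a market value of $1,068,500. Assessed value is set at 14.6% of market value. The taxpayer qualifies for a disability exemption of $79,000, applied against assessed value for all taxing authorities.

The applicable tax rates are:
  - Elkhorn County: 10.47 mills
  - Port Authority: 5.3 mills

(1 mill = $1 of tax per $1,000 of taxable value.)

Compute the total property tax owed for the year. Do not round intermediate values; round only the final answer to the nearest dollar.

$1,214

Assessed value = $1,068,500 × 0.146 = $156,001
Taxable value = $156,001 − $79,000 = $77,001
Elkhorn County: $77,001 × 0.01047 = $806.20047
Port Authority: $77,001 × 0.0053 = $408.1053
Total = $806.20047 + $408.1053 = $1,214.30577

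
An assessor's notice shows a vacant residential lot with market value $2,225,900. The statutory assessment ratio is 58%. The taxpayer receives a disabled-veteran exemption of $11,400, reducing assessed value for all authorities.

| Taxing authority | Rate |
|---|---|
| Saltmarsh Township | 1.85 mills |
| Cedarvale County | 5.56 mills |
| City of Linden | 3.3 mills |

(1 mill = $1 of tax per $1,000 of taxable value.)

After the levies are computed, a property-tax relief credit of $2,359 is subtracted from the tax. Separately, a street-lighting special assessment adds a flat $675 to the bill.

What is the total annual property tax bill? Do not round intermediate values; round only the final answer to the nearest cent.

$12,020.75

Assessed value = $2,225,900 × 0.58 = $1,291,022
Taxable value = $1,291,022 − $11,400 = $1,279,622
Saltmarsh Township: $1,279,622 × 0.00185 = $2,367.3007
Cedarvale County: $1,279,622 × 0.00556 = $7,114.69832
City of Linden: $1,279,622 × 0.0033 = $4,222.7526
Levies subtotal = $13,704.75162
After credit = $13,704.75162 − $2,359 = $11,345.75162
Total = $11,345.75162 + $675 = $12,020.75162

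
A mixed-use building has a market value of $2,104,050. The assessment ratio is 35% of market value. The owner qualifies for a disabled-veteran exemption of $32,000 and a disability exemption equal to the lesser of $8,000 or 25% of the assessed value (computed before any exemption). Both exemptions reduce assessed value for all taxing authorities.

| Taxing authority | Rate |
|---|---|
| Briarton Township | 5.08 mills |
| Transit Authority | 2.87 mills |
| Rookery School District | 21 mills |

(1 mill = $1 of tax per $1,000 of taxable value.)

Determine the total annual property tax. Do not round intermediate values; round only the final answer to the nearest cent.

$20,161.29

Assessed value = $2,104,050 × 0.35 = $736,417.5
Disability exemption = min($8,000, 25% × $736,417.5) = min($8,000, $184,104.375) = $8,000 (dollar cap binds)
Taxable value = $736,417.5 − $32,000 − $8,000 = $696,417.5
Briarton Township: $696,417.5 × 0.00508 = $3,537.8009
Transit Authority: $696,417.5 × 0.00287 = $1,998.718225
Rookery School District: $696,417.5 × 0.021 = $14,624.7675
Total = $20,161.286625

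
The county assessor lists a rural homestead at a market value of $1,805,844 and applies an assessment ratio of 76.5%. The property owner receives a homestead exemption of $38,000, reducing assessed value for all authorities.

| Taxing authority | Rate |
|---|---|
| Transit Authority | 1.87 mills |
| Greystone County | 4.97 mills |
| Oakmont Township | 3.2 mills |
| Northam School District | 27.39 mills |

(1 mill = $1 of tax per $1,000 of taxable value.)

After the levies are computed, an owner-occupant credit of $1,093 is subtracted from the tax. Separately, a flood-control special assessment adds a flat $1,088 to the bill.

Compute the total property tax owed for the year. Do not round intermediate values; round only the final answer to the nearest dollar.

$50,281

Assessed value = $1,805,844 × 0.765 = $1,381,470.66
Taxable value = $1,381,470.66 − $38,000 = $1,343,470.66
Transit Authority: $1,343,470.66 × 0.00187 = $2,512.2901342
Greystone County: $1,343,470.66 × 0.00497 = $6,677.0491802
Oakmont Township: $1,343,470.66 × 0.0032 = $4,299.106112
Northam School District: $1,343,470.66 × 0.02739 = $36,797.6613774
Levies subtotal = $50,286.1068038
After credit = $50,286.1068038 − $1,093 = $49,193.1068038
Total = $49,193.1068038 + $1,088 = $50,281.1068038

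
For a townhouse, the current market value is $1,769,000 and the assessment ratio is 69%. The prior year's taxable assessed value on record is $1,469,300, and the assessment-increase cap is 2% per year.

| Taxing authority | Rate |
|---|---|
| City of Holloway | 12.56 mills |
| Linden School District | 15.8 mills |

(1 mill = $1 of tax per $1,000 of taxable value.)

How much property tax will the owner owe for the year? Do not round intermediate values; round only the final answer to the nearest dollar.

Uncapped assessed value = $1,769,000 × 0.69 = $1,220,610
Cap limit = $1,469,300 × 1.02 = $1,498,686
Taxable assessed value = min($1,220,610, $1,498,686) = $1,220,610 (cap does not bind)
City of Holloway: $1,220,610 × 0.01256 = $15,330.8616
Linden School District: $1,220,610 × 0.0158 = $19,285.638
Total = $34,616.4996

$34,616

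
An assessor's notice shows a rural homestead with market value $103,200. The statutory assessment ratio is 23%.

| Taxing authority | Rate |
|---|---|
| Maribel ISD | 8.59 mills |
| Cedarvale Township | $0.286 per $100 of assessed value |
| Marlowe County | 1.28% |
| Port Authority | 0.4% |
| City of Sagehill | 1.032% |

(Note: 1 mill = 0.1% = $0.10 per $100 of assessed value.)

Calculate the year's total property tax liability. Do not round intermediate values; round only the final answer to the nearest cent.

Assessed value = $103,200 × 0.23 = $23,736
Maribel ISD: $23,736 × 0.00859 = $203.89224
Cedarvale Township: $23,736 × 0.00286 = $67.88496
Marlowe County: $23,736 × 0.0128 = $303.8208
Port Authority: $23,736 × 0.004 = $94.944
City of Sagehill: $23,736 × 0.01032 = $244.95552
Total = $915.49752

$915.50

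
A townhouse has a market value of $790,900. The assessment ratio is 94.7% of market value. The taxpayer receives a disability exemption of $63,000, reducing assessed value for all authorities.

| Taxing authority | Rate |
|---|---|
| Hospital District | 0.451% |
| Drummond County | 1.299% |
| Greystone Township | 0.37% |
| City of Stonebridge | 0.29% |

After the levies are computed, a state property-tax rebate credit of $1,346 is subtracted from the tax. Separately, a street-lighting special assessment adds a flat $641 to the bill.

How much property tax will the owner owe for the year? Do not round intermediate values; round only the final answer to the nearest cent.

Assessed value = $790,900 × 0.947 = $748,982.3
Taxable value = $748,982.3 − $63,000 = $685,982.3
Hospital District: $685,982.3 × 0.00451 = $3,093.780173
Drummond County: $685,982.3 × 0.01299 = $8,910.910077
Greystone Township: $685,982.3 × 0.0037 = $2,538.13451
City of Stonebridge: $685,982.3 × 0.0029 = $1,989.34867
Levies subtotal = $16,532.17343
After credit = $16,532.17343 − $1,346 = $15,186.17343
Total = $15,186.17343 + $641 = $15,827.17343

$15,827.17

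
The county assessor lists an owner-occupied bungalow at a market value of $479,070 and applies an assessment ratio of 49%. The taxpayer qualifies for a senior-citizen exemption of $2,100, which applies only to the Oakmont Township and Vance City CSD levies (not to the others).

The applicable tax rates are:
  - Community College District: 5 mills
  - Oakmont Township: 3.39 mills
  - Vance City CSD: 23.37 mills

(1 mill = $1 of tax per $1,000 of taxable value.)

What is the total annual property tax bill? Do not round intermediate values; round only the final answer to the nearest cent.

Assessed value = $479,070 × 0.49 = $234,744.3
Community College District: $234,744.3 × 0.005 = $1,173.7215
Oakmont Township: ($234,744.3 − $2,100) × 0.00339 = $232,644.3 × 0.00339 = $788.664177
Vance City CSD: ($234,744.3 − $2,100) × 0.02337 = $232,644.3 × 0.02337 = $5,436.897291
Total = $7,399.282968

$7,399.28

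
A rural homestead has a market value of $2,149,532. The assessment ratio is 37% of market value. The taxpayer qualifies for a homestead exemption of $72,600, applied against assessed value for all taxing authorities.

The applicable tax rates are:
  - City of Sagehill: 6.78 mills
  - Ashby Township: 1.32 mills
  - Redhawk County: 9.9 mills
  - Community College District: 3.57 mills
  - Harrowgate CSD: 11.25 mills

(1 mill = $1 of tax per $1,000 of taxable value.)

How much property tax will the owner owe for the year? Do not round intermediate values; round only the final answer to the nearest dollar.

Assessed value = $2,149,532 × 0.37 = $795,326.84
Taxable value = $795,326.84 − $72,600 = $722,726.84
City of Sagehill: $722,726.84 × 0.00678 = $4,900.0879752
Ashby Township: $722,726.84 × 0.00132 = $953.9994288
Redhawk County: $722,726.84 × 0.0099 = $7,154.995716
Community College District: $722,726.84 × 0.00357 = $2,580.1348188
Harrowgate CSD: $722,726.84 × 0.01125 = $8,130.67695
Total = $4,900.0879752 + $953.9994288 + $7,154.995716 + $2,580.1348188 + $8,130.67695 = $23,719.8948888

$23,720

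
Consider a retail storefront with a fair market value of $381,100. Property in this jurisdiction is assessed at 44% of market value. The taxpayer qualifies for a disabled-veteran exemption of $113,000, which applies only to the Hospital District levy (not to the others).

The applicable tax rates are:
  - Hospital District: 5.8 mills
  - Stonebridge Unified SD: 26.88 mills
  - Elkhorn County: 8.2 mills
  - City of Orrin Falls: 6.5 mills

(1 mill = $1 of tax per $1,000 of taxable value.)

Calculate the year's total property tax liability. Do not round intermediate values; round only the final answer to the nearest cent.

$7,289.47

Assessed value = $381,100 × 0.44 = $167,684
Hospital District: ($167,684 − $113,000) × 0.0058 = $54,684 × 0.0058 = $317.1672
Stonebridge Unified SD: $167,684 × 0.02688 = $4,507.34592
Elkhorn County: $167,684 × 0.0082 = $1,375.0088
City of Orrin Falls: $167,684 × 0.0065 = $1,089.946
Total = $7,289.46792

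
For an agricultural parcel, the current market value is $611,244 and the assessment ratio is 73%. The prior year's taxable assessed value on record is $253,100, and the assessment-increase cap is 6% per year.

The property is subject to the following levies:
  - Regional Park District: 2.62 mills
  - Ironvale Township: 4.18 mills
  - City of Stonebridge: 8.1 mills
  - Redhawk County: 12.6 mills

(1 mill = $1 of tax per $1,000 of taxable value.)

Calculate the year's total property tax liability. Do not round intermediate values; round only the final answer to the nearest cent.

Uncapped assessed value = $611,244 × 0.73 = $446,208.12
Cap limit = $253,100 × 1.06 = $268,286
Taxable assessed value = min($446,208.12, $268,286) = $268,286 (cap binds)
Regional Park District: $268,286 × 0.00262 = $702.90932
Ironvale Township: $268,286 × 0.00418 = $1,121.43548
City of Stonebridge: $268,286 × 0.0081 = $2,173.1166
Redhawk County: $268,286 × 0.0126 = $3,380.4036
Total = $7,377.865

$7,377.87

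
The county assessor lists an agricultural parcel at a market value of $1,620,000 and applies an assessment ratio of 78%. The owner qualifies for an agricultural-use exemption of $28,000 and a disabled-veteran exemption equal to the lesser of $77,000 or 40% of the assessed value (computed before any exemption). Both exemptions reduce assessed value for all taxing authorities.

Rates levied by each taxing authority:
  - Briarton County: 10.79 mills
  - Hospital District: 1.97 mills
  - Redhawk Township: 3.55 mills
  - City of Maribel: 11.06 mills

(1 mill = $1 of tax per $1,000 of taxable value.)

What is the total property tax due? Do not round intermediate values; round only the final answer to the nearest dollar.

$31,711

Assessed value = $1,620,000 × 0.78 = $1,263,600
Disabled-veteran exemption = min($77,000, 40% × $1,263,600) = min($77,000, $505,440) = $77,000 (dollar cap binds)
Taxable value = $1,263,600 − $28,000 − $77,000 = $1,158,600
Briarton County: $1,158,600 × 0.01079 = $12,501.294
Hospital District: $1,158,600 × 0.00197 = $2,282.442
Redhawk Township: $1,158,600 × 0.00355 = $4,113.03
City of Maribel: $1,158,600 × 0.01106 = $12,814.116
Total = $31,710.882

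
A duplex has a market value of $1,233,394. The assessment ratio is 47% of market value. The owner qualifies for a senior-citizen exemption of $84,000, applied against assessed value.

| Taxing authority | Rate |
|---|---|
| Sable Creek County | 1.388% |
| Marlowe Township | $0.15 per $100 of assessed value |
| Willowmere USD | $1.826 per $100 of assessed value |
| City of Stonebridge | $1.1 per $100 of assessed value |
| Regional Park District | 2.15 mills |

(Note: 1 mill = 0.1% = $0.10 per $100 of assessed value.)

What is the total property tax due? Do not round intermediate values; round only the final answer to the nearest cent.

$23,193.58

Assessed value = $1,233,394 × 0.47 = $579,695.18
Taxable value = $579,695.18 − $84,000 = $495,695.18
Sable Creek County: $495,695.18 × 0.01388 = $6,880.2490984
Marlowe Township: $495,695.18 × 0.0015 = $743.54277
Willowmere USD: $495,695.18 × 0.01826 = $9,051.3939868
City of Stonebridge: $495,695.18 × 0.011 = $5,452.64698
Regional Park District: $495,695.18 × 0.00215 = $1,065.744637
Total = $23,193.5774722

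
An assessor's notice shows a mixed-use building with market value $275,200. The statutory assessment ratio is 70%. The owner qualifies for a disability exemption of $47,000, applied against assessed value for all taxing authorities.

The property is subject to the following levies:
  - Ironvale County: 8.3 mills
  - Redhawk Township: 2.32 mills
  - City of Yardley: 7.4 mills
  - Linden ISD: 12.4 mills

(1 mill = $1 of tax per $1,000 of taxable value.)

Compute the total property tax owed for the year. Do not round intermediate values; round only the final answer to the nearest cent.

$4,430.37

Assessed value = $275,200 × 0.7 = $192,640
Taxable value = $192,640 − $47,000 = $145,640
Ironvale County: $145,640 × 0.0083 = $1,208.812
Redhawk Township: $145,640 × 0.00232 = $337.8848
City of Yardley: $145,640 × 0.0074 = $1,077.736
Linden ISD: $145,640 × 0.0124 = $1,805.936
Total = $1,208.812 + $337.8848 + $1,077.736 + $1,805.936 = $4,430.3688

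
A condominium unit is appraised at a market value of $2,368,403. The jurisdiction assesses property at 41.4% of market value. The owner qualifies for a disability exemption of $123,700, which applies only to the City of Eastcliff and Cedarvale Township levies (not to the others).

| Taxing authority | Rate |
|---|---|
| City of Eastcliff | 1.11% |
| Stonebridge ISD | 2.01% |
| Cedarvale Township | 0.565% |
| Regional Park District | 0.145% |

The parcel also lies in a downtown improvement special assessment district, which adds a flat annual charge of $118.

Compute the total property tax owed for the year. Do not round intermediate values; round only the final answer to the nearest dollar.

Assessed value = $2,368,403 × 0.414 = $980,518.842
City of Eastcliff: ($980,518.842 − $123,700) × 0.0111 = $856,818.842 × 0.0111 = $9,510.6891462
Stonebridge ISD: $980,518.842 × 0.0201 = $19,708.4287242
Cedarvale Township: ($980,518.842 − $123,700) × 0.00565 = $856,818.842 × 0.00565 = $4,841.0264573
Regional Park District: $980,518.842 × 0.00145 = $1,421.7523209
Levies subtotal = $35,481.8966486
Total = $35,481.8966486 + $118 = $35,599.8966486

$35,600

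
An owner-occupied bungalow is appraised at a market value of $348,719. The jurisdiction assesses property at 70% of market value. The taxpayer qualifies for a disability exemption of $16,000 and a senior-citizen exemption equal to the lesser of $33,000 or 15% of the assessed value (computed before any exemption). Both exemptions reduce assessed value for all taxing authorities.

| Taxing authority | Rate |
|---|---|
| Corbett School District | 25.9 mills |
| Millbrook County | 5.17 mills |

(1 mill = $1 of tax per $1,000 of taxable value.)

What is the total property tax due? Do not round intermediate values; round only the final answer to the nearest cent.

Assessed value = $348,719 × 0.7 = $244,103.3
Senior-citizen exemption = min($33,000, 15% × $244,103.3) = min($33,000, $36,615.495) = $33,000 (dollar cap binds)
Taxable value = $244,103.3 − $16,000 − $33,000 = $195,103.3
Corbett School District: $195,103.3 × 0.0259 = $5,053.17547
Millbrook County: $195,103.3 × 0.00517 = $1,008.684061
Total = $6,061.859531

$6,061.86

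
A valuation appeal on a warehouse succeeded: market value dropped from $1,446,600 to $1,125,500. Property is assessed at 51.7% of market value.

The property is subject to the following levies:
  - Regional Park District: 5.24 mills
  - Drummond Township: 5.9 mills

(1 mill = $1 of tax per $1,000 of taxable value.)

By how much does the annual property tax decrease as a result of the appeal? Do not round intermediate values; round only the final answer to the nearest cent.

Old assessed value = $1,446,600 × 0.517 = $747,892.2
New assessed value = $1,125,500 × 0.517 = $581,883.5
Combined rate = 0.00524 + 0.0059 = 0.01114
Old tax = $747,892.2 × 0.01114 = $8,331.519108
New tax = $581,883.5 × 0.01114 = $6,482.18219
Reduction = $8,331.519108 − $6,482.18219 = $1,849.336918

$1,849.34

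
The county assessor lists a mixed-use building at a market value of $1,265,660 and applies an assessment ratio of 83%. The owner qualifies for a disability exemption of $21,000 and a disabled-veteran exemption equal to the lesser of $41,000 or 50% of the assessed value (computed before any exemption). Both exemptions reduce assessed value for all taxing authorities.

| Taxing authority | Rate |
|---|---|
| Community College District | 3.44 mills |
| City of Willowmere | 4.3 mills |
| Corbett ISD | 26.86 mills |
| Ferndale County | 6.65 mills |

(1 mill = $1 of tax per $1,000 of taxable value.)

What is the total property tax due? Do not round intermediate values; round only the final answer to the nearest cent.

$40,775.53

Assessed value = $1,265,660 × 0.83 = $1,050,497.8
Disabled-veteran exemption = min($41,000, 50% × $1,050,497.8) = min($41,000, $525,248.9) = $41,000 (dollar cap binds)
Taxable value = $1,050,497.8 − $21,000 − $41,000 = $988,497.8
Community College District: $988,497.8 × 0.00344 = $3,400.432432
City of Willowmere: $988,497.8 × 0.0043 = $4,250.54054
Corbett ISD: $988,497.8 × 0.02686 = $26,551.050908
Ferndale County: $988,497.8 × 0.00665 = $6,573.51037
Total = $40,775.53425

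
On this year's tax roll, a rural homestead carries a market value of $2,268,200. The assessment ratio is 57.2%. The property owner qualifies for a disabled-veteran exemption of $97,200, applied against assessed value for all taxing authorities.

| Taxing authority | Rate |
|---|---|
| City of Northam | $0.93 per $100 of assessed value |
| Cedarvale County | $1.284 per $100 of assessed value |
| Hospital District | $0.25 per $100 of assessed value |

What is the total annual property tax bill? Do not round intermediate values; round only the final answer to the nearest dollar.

$29,573

Assessed value = $2,268,200 × 0.572 = $1,297,410.4
Taxable value = $1,297,410.4 − $97,200 = $1,200,210.4
City of Northam: $1,200,210.4 × 0.0093 = $11,161.95672
Cedarvale County: $1,200,210.4 × 0.01284 = $15,410.701536
Hospital District: $1,200,210.4 × 0.0025 = $3,000.526
Total = $11,161.95672 + $15,410.701536 + $3,000.526 = $29,573.184256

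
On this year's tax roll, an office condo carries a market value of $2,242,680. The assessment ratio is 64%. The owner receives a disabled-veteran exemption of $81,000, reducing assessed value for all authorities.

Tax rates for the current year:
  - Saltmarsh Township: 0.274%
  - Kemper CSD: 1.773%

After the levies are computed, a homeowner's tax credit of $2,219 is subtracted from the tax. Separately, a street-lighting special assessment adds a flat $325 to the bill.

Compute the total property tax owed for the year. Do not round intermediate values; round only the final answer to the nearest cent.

$25,828.83

Assessed value = $2,242,680 × 0.64 = $1,435,315.2
Taxable value = $1,435,315.2 − $81,000 = $1,354,315.2
Saltmarsh Township: $1,354,315.2 × 0.00274 = $3,710.823648
Kemper CSD: $1,354,315.2 × 0.01773 = $24,012.008496
Levies subtotal = $27,722.832144
After credit = $27,722.832144 − $2,219 = $25,503.832144
Total = $25,503.832144 + $325 = $25,828.832144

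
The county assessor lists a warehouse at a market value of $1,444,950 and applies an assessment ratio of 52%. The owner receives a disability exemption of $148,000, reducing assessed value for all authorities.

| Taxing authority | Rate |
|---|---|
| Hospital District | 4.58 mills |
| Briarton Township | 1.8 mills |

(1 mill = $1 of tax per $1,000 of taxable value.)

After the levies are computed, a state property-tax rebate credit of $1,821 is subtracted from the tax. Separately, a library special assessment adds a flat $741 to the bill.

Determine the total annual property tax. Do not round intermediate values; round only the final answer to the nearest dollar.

$2,770

Assessed value = $1,444,950 × 0.52 = $751,374
Taxable value = $751,374 − $148,000 = $603,374
Hospital District: $603,374 × 0.00458 = $2,763.45292
Briarton Township: $603,374 × 0.0018 = $1,086.0732
Levies subtotal = $3,849.52612
After credit = $3,849.52612 − $1,821 = $2,028.52612
Total = $2,028.52612 + $741 = $2,769.52612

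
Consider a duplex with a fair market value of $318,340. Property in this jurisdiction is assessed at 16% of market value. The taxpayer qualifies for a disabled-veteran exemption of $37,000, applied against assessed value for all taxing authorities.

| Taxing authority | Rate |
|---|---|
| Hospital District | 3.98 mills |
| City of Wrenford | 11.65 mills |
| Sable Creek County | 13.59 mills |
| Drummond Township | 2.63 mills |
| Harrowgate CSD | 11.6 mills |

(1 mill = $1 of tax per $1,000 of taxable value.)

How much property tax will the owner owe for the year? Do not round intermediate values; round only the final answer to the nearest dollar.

Assessed value = $318,340 × 0.16 = $50,934.4
Taxable value = $50,934.4 − $37,000 = $13,934.4
Hospital District: $13,934.4 × 0.00398 = $55.458912
City of Wrenford: $13,934.4 × 0.01165 = $162.33576
Sable Creek County: $13,934.4 × 0.01359 = $189.368496
Drummond Township: $13,934.4 × 0.00263 = $36.647472
Harrowgate CSD: $13,934.4 × 0.0116 = $161.63904
Total = $55.458912 + $162.33576 + $189.368496 + $36.647472 + $161.63904 = $605.44968

$605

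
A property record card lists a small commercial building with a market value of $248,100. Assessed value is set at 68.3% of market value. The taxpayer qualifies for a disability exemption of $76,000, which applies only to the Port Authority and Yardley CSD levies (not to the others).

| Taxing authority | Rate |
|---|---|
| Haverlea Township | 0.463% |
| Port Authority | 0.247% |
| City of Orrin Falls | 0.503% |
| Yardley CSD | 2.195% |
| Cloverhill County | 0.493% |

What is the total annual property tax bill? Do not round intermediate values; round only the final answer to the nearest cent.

Assessed value = $248,100 × 0.683 = $169,452.3
Haverlea Township: $169,452.3 × 0.00463 = $784.564149
Port Authority: ($169,452.3 − $76,000) × 0.00247 = $93,452.3 × 0.00247 = $230.827181
City of Orrin Falls: $169,452.3 × 0.00503 = $852.345069
Yardley CSD: ($169,452.3 − $76,000) × 0.02195 = $93,452.3 × 0.02195 = $2,051.277985
Cloverhill County: $169,452.3 × 0.00493 = $835.399839
Total = $4,754.414223

$4,754.41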